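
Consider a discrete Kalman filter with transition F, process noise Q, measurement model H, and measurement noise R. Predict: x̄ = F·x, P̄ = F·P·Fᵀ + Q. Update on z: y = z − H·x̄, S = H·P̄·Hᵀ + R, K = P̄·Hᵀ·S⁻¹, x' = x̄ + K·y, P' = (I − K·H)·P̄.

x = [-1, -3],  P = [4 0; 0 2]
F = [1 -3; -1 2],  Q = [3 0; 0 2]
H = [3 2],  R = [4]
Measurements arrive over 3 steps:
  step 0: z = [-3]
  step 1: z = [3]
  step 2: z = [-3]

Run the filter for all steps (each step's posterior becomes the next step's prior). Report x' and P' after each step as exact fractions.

step 0: x' = [13/93, -125/93], P' = [476/93 -628/93; -628/93 902/93]
step 1: x' = [60707/32933, -40943/32933], P' = [232348/32933 -308788/32933; -308788/32933 436142/32933]
step 2: x' = [-19093043/15508165, 6105759/15508165], P' = [112581788/15508165 -149790324/15508165; -149790324/15508165 211438382/15508165]

step 0: x̄ = F·x = [8, -5]
step 0: P̄ = F·P·Fᵀ + Q = [25 -16; -16 14]
step 0: y = z − H·x̄ = [-17]
step 0: S = H·P̄·Hᵀ + R = [93]
step 0: K = P̄·Hᵀ·S⁻¹ = [43/93; -20/93]
step 0: x' = x̄ + K·y = [13/93, -125/93]
step 0: P' = (I − K·H)·P̄ = [476/93 -628/93; -628/93 902/93]
step 1: x̄ = F·x = [388/93, -263/93]
step 1: P̄ = F·P·Fᵀ + Q = [12641/93 -9028/93; -9028/93 6782/93]
step 1: y = z − H·x̄ = [-359/93]
step 1: S = H·P̄·Hᵀ + R = [32933/93]
step 1: K = P̄·Hᵀ·S⁻¹ = [19867/32933; -13520/32933]
step 1: x' = x̄ + K·y = [60707/32933, -40943/32933]
step 1: P' = (I − K·H)·P̄ = [232348/32933 -308788/32933; -308788/32933 436142/32933]
step 2: x̄ = F·x = [183536/32933, -142593/32933]
step 2: P̄ = F·P·Fᵀ + Q = [6109153/32933 -4393140/32933; -4393140/32933 3277934/32933]
step 2: y = z − H·x̄ = [-364221/32933]
step 2: S = H·P̄·Hᵀ + R = [15508165/32933]
step 2: K = P̄·Hᵀ·S⁻¹ = [9541179/15508165; -6623552/15508165]
step 2: x' = x̄ + K·y = [-19093043/15508165, 6105759/15508165]
step 2: P' = (I − K·H)·P̄ = [112581788/15508165 -149790324/15508165; -149790324/15508165 211438382/15508165]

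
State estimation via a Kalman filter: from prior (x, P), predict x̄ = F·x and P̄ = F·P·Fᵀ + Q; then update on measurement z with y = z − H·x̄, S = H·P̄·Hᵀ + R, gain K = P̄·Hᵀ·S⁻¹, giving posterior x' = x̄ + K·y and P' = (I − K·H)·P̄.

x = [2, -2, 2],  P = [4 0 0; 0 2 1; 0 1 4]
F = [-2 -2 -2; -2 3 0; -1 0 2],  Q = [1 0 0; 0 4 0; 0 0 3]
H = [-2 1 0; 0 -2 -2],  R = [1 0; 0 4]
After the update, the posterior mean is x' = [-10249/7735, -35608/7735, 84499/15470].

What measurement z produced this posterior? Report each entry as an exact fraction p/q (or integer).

x̄ = F·x = [-4, -10, 2]
P̄ = F·P·Fᵀ + Q = [49 -2 -12; -2 38 14; -12 14 23]
S = H·P̄·Hᵀ + R = [243 -160; -160 360]
K = P̄·Hᵀ·S⁻¹ = [-788/1547 -2299/15470; -38/1547 -2319/7735; 46/1547 -5951/30940]
x' − x̄ = [20691/7735, 41742/7735, 53559/15470] = K·y
y = (KᵀK)⁻¹·Kᵀ·(x' − x̄) = [0, -18]
z = y + H·x̄ = [0, -18] + [-2, 16] = [-2, -2]

z = [-2, -2]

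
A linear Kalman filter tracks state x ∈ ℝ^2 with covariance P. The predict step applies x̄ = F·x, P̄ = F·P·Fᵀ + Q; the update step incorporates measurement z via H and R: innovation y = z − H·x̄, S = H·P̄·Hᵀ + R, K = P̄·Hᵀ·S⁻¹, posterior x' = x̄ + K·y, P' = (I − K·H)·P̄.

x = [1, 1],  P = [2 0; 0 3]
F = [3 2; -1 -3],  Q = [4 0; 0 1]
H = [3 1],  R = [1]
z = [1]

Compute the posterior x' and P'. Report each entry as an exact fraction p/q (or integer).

x' = [185/193, -352/193]
P' = [478/193 -1356/193; -1356/193 4026/193]

x̄ = F·x = [5, -4]
P̄ = F·P·Fᵀ + Q = [34 -24; -24 30]
y = z − H·x̄ = [-10]
S = H·P̄·Hᵀ + R = [193]
K = P̄·Hᵀ·S⁻¹ = [78/193; -42/193]
x' = x̄ + K·y = [185/193, -352/193]
P' = (I − K·H)·P̄ = [478/193 -1356/193; -1356/193 4026/193]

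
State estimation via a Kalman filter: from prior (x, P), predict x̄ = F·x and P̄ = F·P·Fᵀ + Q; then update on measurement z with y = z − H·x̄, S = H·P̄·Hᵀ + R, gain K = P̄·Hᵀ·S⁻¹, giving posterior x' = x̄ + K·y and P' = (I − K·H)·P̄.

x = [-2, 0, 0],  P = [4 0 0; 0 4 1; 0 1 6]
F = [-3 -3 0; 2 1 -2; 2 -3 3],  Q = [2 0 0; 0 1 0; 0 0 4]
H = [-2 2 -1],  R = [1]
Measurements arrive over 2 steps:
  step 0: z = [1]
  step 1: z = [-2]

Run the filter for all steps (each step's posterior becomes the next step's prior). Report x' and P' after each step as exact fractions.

step 0: x' = [1795/897, -261/299, -2012/299], P' = [21857/897 2635/299 -9231/299; 2635/299 3184/299 1043/299; -9231/299 1043/299 20596/299]
step 1: x' = [67941941/9608531, 31773396/9608531, -53169821/9608531], P' = [919961062/9608531 585529676/9608531 -667052971/9608531; 585529676/9608531 382355398/9608531 -408647365/9608531; -667052971/9608531 -408647365/9608531 518201626/9608531]

step 0: x̄ = F·x = [6, -4, -4]
step 0: P̄ = F·P·Fᵀ + Q = [74 -30 3; -30 41 -23; 3 -23 92]
step 0: y = z − H·x̄ = [17]
step 0: S = H·P̄·Hᵀ + R = [897]
step 0: K = P̄·Hᵀ·S⁻¹ = [-211/897; 55/299; -48/299]
step 0: x' = x̄ + K·y = [1795/897, -261/299, -2012/299]
step 0: P' = (I − K·H)·P̄ = [21857/897 2635/299 -9231/299; 2635/299 3184/299 1043/299; -9231/299 1043/299 20596/299]
step 1: x̄ = F·x = [-44/13, 14879/897, -12169/897]
step 1: P̄ = F·P·Fᵀ + Q = [6185/13 -5483/13 2893/13; -5483/13 585677/897 -370801/897; 2893/13 -370801/897 249578/897]
step 1: y = z − H·x̄ = [-49793/897]
step 1: S = H·P̄·Hᵀ + R = [9608531/897]
step 1: K = P̄·Hᵀ·S⁻¹ = [-1809801/9608531; 2298809/9608531; -1390414/9608531]
step 1: x' = x̄ + K·y = [67941941/9608531, 31773396/9608531, -53169821/9608531]
step 1: P' = (I − K·H)·P̄ = [919961062/9608531 585529676/9608531 -667052971/9608531; 585529676/9608531 382355398/9608531 -408647365/9608531; -667052971/9608531 -408647365/9608531 518201626/9608531]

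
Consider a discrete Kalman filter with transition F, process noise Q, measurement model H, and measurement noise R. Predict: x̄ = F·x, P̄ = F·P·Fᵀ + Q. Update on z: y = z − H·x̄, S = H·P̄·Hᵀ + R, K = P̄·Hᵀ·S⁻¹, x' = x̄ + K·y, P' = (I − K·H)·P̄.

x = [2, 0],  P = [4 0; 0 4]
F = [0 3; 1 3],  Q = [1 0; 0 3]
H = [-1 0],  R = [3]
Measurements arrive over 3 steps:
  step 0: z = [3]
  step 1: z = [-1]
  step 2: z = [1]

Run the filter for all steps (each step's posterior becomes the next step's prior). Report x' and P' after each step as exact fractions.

step 0: x' = [-111/40, -7/10], P' = [111/40 27/10; 27/10 53/5]
step 1: x' = [901/994, -6549/3976], P' = [1446/497 3105/994; 3105/994 38193/3976]
step 2: x' = [-406654/359641, 50524/359641], P' = [1043139/359641 1142991/359641; 1142991/359641 3449139/359641]

step 0: x̄ = F·x = [0, 2]
step 0: P̄ = F·P·Fᵀ + Q = [37 36; 36 43]
step 0: y = z − H·x̄ = [3]
step 0: S = H·P̄·Hᵀ + R = [40]
step 0: K = P̄·Hᵀ·S⁻¹ = [-37/40; -9/10]
step 0: x' = x̄ + K·y = [-111/40, -7/10]
step 0: P' = (I − K·H)·P̄ = [111/40 27/10; 27/10 53/5]
step 1: x̄ = F·x = [-21/10, -39/8]
step 1: P̄ = F·P·Fᵀ + Q = [482/5 207/2; 207/2 939/8]
step 1: y = z − H·x̄ = [-31/10]
step 1: S = H·P̄·Hᵀ + R = [497/5]
step 1: K = P̄·Hᵀ·S⁻¹ = [-482/497; -1035/994]
step 1: x' = x̄ + K·y = [901/994, -6549/3976]
step 1: P' = (I − K·H)·P̄ = [1446/497 3105/994; 3105/994 38193/3976]
step 2: x̄ = F·x = [-19647/3976, -16043/3976]
step 2: P̄ = F·P·Fᵀ + Q = [347713/3976 380997/3976; 380997/3976 441753/3976]
step 2: y = z − H·x̄ = [-15671/3976]
step 2: S = H·P̄·Hᵀ + R = [359641/3976]
step 2: K = P̄·Hᵀ·S⁻¹ = [-347713/359641; -380997/359641]
step 2: x' = x̄ + K·y = [-406654/359641, 50524/359641]
step 2: P' = (I − K·H)·P̄ = [1043139/359641 1142991/359641; 1142991/359641 3449139/359641]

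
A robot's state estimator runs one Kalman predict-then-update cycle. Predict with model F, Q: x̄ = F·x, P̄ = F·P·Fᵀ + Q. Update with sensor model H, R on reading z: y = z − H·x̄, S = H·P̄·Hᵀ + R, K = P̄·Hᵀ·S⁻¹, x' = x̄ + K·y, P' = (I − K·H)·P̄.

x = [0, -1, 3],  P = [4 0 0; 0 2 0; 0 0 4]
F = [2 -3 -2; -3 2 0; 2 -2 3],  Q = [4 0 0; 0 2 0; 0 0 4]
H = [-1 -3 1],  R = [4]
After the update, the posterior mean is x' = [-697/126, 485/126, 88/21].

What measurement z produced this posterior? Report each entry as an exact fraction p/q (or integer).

z = [-2]

x̄ = F·x = [-3, -2, 11]
P̄ = F·P·Fᵀ + Q = [54 -36 4; -36 46 -32; 4 -32 64]
S = H·P̄·Hᵀ + R = [504]
K = P̄·Hᵀ·S⁻¹ = [29/252; -67/252; 13/42]
x' − x̄ = [-319/126, 737/126, -143/21] = K·y
y = (KᵀK)⁻¹·Kᵀ·(x' − x̄) = [-22]
z = y + H·x̄ = [-22] + [20] = [-2]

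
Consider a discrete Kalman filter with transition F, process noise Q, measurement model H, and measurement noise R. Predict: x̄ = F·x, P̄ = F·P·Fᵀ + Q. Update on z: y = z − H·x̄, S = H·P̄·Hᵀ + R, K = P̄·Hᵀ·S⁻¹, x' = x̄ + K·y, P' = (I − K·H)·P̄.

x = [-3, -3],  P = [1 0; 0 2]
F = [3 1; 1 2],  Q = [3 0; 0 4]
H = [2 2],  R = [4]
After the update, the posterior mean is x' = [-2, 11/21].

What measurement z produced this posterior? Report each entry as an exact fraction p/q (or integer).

z = [-2]

x̄ = F·x = [-12, -9]
P̄ = F·P·Fᵀ + Q = [14 7; 7 13]
S = H·P̄·Hᵀ + R = [168]
K = P̄·Hᵀ·S⁻¹ = [1/4; 5/21]
x' − x̄ = [10, 200/21] = K·y
y = (KᵀK)⁻¹·Kᵀ·(x' − x̄) = [40]
z = y + H·x̄ = [40] + [-42] = [-2]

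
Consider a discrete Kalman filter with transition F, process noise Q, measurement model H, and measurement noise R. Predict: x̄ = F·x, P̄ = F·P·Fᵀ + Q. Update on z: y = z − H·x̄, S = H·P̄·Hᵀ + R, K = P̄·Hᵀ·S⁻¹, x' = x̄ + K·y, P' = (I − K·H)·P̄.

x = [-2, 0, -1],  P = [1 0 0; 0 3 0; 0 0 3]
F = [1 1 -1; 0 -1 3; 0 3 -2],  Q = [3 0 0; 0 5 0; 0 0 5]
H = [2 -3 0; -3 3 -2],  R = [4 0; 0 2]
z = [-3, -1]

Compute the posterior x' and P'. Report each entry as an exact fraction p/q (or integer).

x' = [-9803/6460, -2163/12920, 25451/10336]
P' = [4664/1615 3177/1615 -1665/1292; 3177/1615 5617/3230 -777/2584; -1665/1292 -777/2584 19597/10336]

x̄ = F·x = [-1, -3, 2]
P̄ = F·P·Fᵀ + Q = [10 -12 15; -12 35 -27; 15 -27 44]
y = z − H·x̄ = [-10, 9]
S = H·P̄·Hᵀ + R = [503 -777; -777 1303]
K = P̄·Hᵀ·S⁻¹ = [-203/6460 -597/6460; -4143/12920 -537/12920; -4329/10336 -4279/10336]
x' = x̄ + K·y = [-9803/6460, -2163/12920, 25451/10336]
P' = (I − K·H)·P̄ = [4664/1615 3177/1615 -1665/1292; 3177/1615 5617/3230 -777/2584; -1665/1292 -777/2584 19597/10336]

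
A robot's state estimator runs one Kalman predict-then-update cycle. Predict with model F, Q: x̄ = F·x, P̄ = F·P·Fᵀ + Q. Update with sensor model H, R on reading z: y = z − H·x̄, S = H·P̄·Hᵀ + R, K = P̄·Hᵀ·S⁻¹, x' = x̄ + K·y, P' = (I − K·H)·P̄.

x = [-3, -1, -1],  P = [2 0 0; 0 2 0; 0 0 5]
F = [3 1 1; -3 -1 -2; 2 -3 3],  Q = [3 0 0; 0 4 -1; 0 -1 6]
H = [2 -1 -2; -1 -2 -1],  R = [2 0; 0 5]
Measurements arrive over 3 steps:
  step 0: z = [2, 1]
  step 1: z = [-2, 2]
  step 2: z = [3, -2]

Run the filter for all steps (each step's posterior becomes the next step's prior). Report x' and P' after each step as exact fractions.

step 0: x' = [-56045/7919, 74172/7919, -100338/7919], P' = [160990/7919 -210114/7919 264408/7919; -210114/7919 290026/7919 -355238/7919; 264408/7919 -355238/7919 444343/7919]
step 1: x' = [-61294510/17238931, 166335458/51716793, -73247919/17238931], P' = [1662617846/51716793 -718976718/17238931 916033574/17238931; -718976718/17238931 8688390946/155150379 -3628553450/51716793; 916033574/17238931 -3628553450/51716793 1535554371/17238931]
step 2: x' = [-200606159624446/41023278671663, 337969886121437/41023278671663, -428405238631667/41023278671663], P' = [1343773733484794/41023278671663 -1744193394967118/41023278671663 2222113268938552/41023278671663; -1744193394967118/41023278671663 2341632642722810/41023278671663 -2934594772620742/41023278671663; 2222113268938552/41023278671663 -2934594772620742/41023278671663 3725668851616567/41023278671663]

step 0: x̄ = F·x = [-11, 12, -6]
step 0: P̄ = F·P·Fᵀ + Q = [28 -30 21; -30 44 -37; 21 -37 77]
step 0: y = z − H·x̄ = [24, 8]
step 0: S = H·P̄·Hᵀ + R = [270 91; 91 60]
step 0: K = P̄·Hᵀ·S⁻¹ = [1639/7919 -1034/7919; 111/7919 -2940/7919; -2316/7919 345/7919]
step 0: x' = x̄ + K·y = [-56045/7919, 74172/7919, -100338/7919]
step 0: P' = (I − K·H)·P̄ = [160990/7919 -210114/7919 264408/7919; -210114/7919 290026/7919 -355238/7919; 264408/7919 -355238/7919 444343/7919]
step 1: x̄ = F·x = [-194301/7919, 294639/7919, -635620/7919]
step 1: P̄ = F·P·Fᵀ + Q = [1822324/7919 -2680896/7919 5808177/7919; -2680896/7919 4039244/7919 -8743655/7919; 5808177/7919 -8743655/7919 19389343/7919]
step 1: y = z − H·x̄ = [-603837/7919, -224805/7919]
step 1: S = H·P̄·Hᵀ + R = [18185298/7919 7536939/7919; 7536939/7919 3326388/7919]
step 1: K = P̄·Hᵀ·S⁻¹ = [-7017799/51716793 -19371652/51716793; 70674415/155150379 -4066216/155150379; -44285666/51716793 -19531387/51716793]
step 1: x' = x̄ + K·y = [-61294510/17238931, 166335458/51716793, -73247919/17238931]
step 1: P' = (I − K·H)·P̄ = [1662617846/51716793 -718976718/17238931 916033574/17238931; -718976718/17238931 8688390946/155150379 -3628553450/51716793; 916033574/17238931 -3628553450/51716793 1535554371/17238931]
step 2: x̄ = F·x = [-605058889/51716793, 824802646/51716793, -508668235/17238931]
step 2: P̄ = F·P·Fᵀ + Q = [56734262788/155150379 -83936047138/155150379 60434924489/51716793; -83936047138/155150379 126043873480/155150379 -90688492415/51716793; 60434924489/51716793 -90688492415/51716793 198660245609/51716793]
step 2: y = z − H·x̄ = [-287312869/17238931, -584891888/51716793]
step 2: S = H·P̄·Hᵀ + R = [178086088178/51716793 74020483409/51716793; 74020483409/51716793 96269694832/155150379]
step 2: K = P̄·Hᵀ·S⁻¹ = [-6242837970199/41023278671663 -15500042497822/41023278671663; 19585056292219/41023278671663 -895423571552/41023278671663; -36258196367644/41023278671663 -15718515062727/41023278671663]
step 2: x' = x̄ + K·y = [-200606159624446/41023278671663, 337969886121437/41023278671663, -428405238631667/41023278671663]
step 2: P' = (I − K·H)·P̄ = [1343773733484794/41023278671663 -1744193394967118/41023278671663 2222113268938552/41023278671663; -1744193394967118/41023278671663 2341632642722810/41023278671663 -2934594772620742/41023278671663; 2222113268938552/41023278671663 -2934594772620742/41023278671663 3725668851616567/41023278671663]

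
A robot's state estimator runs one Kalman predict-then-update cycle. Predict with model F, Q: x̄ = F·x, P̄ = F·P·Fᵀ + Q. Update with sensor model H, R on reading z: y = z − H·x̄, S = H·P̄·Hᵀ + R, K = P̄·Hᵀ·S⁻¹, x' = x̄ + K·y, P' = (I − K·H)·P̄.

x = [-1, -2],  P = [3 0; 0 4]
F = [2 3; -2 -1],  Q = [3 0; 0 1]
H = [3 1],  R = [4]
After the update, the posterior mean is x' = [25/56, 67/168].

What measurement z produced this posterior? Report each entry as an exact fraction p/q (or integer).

z = [2]

x̄ = F·x = [-8, 4]
P̄ = F·P·Fᵀ + Q = [51 -24; -24 17]
S = H·P̄·Hᵀ + R = [336]
K = P̄·Hᵀ·S⁻¹ = [43/112; -55/336]
x' − x̄ = [473/56, -605/168] = K·y
y = (KᵀK)⁻¹·Kᵀ·(x' − x̄) = [22]
z = y + H·x̄ = [22] + [-20] = [2]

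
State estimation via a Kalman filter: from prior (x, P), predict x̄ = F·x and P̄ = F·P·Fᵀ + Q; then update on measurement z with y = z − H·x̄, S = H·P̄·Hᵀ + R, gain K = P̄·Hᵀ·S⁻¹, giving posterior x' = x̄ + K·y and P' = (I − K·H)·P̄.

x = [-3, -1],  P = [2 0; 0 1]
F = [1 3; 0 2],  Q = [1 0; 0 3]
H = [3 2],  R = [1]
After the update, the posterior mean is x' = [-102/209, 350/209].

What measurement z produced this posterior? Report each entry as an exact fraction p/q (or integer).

z = [2]

x̄ = F·x = [-6, -2]
P̄ = F·P·Fᵀ + Q = [12 6; 6 7]
S = H·P̄·Hᵀ + R = [209]
K = P̄·Hᵀ·S⁻¹ = [48/209; 32/209]
x' − x̄ = [1152/209, 768/209] = K·y
y = (KᵀK)⁻¹·Kᵀ·(x' − x̄) = [24]
z = y + H·x̄ = [24] + [-22] = [2]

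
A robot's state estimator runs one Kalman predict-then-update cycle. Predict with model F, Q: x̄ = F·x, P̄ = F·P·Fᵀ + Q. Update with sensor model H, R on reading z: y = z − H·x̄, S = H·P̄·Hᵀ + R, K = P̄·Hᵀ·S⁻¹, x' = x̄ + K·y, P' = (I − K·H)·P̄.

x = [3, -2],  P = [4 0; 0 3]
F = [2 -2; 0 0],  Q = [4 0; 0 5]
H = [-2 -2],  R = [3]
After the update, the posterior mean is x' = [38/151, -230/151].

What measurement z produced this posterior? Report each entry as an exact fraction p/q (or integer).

z = [3]

x̄ = F·x = [10, 0]
P̄ = F·P·Fᵀ + Q = [32 0; 0 5]
S = H·P̄·Hᵀ + R = [151]
K = P̄·Hᵀ·S⁻¹ = [-64/151; -10/151]
x' − x̄ = [-1472/151, -230/151] = K·y
y = (KᵀK)⁻¹·Kᵀ·(x' − x̄) = [23]
z = y + H·x̄ = [23] + [-20] = [3]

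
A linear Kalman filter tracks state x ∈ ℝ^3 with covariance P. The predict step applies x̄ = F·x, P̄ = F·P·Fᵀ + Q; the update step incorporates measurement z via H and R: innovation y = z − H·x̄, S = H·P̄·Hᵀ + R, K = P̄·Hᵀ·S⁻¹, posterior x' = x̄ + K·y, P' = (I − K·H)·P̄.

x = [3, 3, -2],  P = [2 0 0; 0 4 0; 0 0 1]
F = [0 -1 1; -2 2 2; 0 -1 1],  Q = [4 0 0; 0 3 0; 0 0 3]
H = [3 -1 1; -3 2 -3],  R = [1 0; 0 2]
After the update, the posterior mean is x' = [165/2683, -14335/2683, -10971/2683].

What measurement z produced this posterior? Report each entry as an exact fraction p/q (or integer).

x̄ = F·x = [-5, -4, -5]
P̄ = F·P·Fᵀ + Q = [9 -6 5; -6 31 -6; 5 -6 8]
S = H·P̄·Hᵀ + R = [199 -311; -311 513]
K = P̄·Hᵀ·S⁻¹ = [1350/2683 536/2683; 2263/5366 2397/5366; -492/2683 -565/2683]
x' − x̄ = [13580/2683, -3603/2683, 2444/2683] = K·y
y = (KᵀK)⁻¹·Kᵀ·(x' − x̄) = [18, -20]
z = y + H·x̄ = [18, -20] + [-16, 22] = [2, 2]

z = [2, 2]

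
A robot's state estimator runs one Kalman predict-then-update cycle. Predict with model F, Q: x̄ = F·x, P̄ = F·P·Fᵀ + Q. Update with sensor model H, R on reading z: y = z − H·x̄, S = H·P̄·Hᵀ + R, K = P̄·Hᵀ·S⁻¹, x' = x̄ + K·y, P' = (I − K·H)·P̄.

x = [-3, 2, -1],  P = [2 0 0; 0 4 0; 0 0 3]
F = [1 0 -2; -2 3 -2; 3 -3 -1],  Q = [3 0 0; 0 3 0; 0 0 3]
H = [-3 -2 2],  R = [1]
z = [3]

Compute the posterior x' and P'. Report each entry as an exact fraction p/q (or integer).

x' = [-1663/459, 98/459, -574/153]
P' = [13757/918 -1187/459 3040/153; -1187/459 1543/459 -98/153; 3040/153 -98/153 1492/51]

x̄ = F·x = [-1, 14, -14]
P̄ = F·P·Fᵀ + Q = [17 8 12; 8 59 -42; 12 -42 60]
y = z − H·x̄ = [56]
S = H·P̄·Hᵀ + R = [918]
K = P̄·Hᵀ·S⁻¹ = [-43/918; -113/459; 28/153]
x' = x̄ + K·y = [-1663/459, 98/459, -574/153]
P' = (I − K·H)·P̄ = [13757/918 -1187/459 3040/153; -1187/459 1543/459 -98/153; 3040/153 -98/153 1492/51]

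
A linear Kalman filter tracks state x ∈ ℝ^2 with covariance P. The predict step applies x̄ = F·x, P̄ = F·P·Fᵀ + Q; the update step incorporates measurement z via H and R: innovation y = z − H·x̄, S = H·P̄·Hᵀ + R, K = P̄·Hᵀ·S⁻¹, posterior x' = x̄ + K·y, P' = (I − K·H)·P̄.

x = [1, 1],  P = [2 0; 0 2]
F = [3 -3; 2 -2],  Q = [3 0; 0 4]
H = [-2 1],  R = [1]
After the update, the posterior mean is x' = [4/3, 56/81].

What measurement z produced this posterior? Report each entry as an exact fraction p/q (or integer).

z = [-2]

x̄ = F·x = [0, 0]
P̄ = F·P·Fᵀ + Q = [39 24; 24 20]
S = H·P̄·Hᵀ + R = [81]
K = P̄·Hᵀ·S⁻¹ = [-2/3; -28/81]
x' − x̄ = [4/3, 56/81] = K·y
y = (KᵀK)⁻¹·Kᵀ·(x' − x̄) = [-2]
z = y + H·x̄ = [-2] + [0] = [-2]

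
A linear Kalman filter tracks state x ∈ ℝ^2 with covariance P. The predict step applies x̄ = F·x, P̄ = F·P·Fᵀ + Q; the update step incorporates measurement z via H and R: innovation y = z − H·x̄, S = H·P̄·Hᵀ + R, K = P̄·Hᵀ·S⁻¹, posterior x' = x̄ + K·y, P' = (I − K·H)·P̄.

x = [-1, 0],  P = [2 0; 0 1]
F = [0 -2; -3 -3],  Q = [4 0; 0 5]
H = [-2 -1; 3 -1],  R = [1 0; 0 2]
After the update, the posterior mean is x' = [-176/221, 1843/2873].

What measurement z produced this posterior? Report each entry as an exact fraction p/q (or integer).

x̄ = F·x = [0, 3]
P̄ = F·P·Fᵀ + Q = [8 6; 6 32]
S = H·P̄·Hᵀ + R = [89 -22; -22 70]
K = P̄·Hᵀ·S⁻¹ = [-44/221 43/221; -1694/2873 -1107/2873]
x' − x̄ = [-176/221, -6776/2873] = K·y
y = (KᵀK)⁻¹·Kᵀ·(x' − x̄) = [4, 0]
z = y + H·x̄ = [4, 0] + [-3, -3] = [1, -3]

z = [1, -3]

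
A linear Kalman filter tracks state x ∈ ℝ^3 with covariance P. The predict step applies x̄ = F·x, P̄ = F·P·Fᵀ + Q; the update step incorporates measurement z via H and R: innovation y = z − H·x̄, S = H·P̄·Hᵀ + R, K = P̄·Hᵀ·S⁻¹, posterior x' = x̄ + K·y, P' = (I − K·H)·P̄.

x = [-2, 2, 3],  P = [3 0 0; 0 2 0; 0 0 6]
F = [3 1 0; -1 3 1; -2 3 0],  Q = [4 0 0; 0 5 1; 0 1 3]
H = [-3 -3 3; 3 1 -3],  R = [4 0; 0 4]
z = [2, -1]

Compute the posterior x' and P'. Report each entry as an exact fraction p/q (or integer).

x' = [-3115/6712, 257/1678, 1015/6712]
P' = [18123/3356 64/839 17813/3356; 64/839 4732/2517 3350/2517; 17813/3356 3350/2517 63169/10068]

x̄ = F·x = [-4, 11, 10]
P̄ = F·P·Fᵀ + Q = [33 -3 -12; -3 32 25; -12 25 33]
y = z − H·x̄ = [-7, 30]
S = H·P̄·Hᵀ + R = [598 -570; -570 678]
K = P̄·Hᵀ·S⁻¹ = [-849/6712 593/6712; -787/1678 -2371/5034; -1835/6712 -7895/20136]
x' = x̄ + K·y = [-3115/6712, 257/1678, 1015/6712]
P' = (I − K·H)·P̄ = [18123/3356 64/839 17813/3356; 64/839 4732/2517 3350/2517; 17813/3356 3350/2517 63169/10068]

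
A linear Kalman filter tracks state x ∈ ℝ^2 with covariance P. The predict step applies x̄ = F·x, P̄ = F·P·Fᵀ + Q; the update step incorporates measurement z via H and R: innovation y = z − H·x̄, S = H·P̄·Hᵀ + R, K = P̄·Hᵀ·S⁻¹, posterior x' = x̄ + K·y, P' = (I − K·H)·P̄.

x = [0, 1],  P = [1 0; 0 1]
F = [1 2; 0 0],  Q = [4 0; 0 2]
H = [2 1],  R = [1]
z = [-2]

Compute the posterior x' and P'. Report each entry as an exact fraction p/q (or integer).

x̄ = F·x = [2, 0]
P̄ = F·P·Fᵀ + Q = [9 0; 0 2]
y = z − H·x̄ = [-6]
S = H·P̄·Hᵀ + R = [39]
K = P̄·Hᵀ·S⁻¹ = [6/13; 2/39]
x' = x̄ + K·y = [-10/13, -4/13]
P' = (I − K·H)·P̄ = [9/13 -12/13; -12/13 74/39]

x' = [-10/13, -4/13]
P' = [9/13 -12/13; -12/13 74/39]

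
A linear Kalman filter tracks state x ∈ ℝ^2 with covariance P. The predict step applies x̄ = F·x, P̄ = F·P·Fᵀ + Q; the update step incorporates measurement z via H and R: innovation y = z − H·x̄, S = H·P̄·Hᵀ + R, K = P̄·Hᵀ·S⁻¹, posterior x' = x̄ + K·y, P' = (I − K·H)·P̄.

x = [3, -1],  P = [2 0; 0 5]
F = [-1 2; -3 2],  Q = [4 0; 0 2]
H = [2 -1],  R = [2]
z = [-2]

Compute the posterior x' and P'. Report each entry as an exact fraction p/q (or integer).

x̄ = F·x = [-5, -11]
P̄ = F·P·Fᵀ + Q = [26 26; 26 40]
y = z − H·x̄ = [-3]
S = H·P̄·Hᵀ + R = [42]
K = P̄·Hᵀ·S⁻¹ = [13/21; 2/7]
x' = x̄ + K·y = [-48/7, -83/7]
P' = (I − K·H)·P̄ = [208/21 130/7; 130/7 256/7]

x' = [-48/7, -83/7]
P' = [208/21 130/7; 130/7 256/7]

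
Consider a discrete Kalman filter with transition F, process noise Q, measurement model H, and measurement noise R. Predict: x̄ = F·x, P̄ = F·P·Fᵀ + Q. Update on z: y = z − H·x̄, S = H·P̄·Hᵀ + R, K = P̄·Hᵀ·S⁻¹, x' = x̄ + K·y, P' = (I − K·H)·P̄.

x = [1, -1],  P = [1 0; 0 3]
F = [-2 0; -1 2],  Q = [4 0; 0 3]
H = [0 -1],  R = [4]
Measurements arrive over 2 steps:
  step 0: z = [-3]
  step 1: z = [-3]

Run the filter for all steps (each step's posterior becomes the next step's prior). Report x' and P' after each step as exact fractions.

step 0: x' = [-7/5, 9/5], P' = [39/5 2/5; 2/5 16/5]
step 1: x' = [112/65, 43/13], P' = [1798/65 28/13; 28/13 44/13]

step 0: x̄ = F·x = [-2, -3]
step 0: P̄ = F·P·Fᵀ + Q = [8 2; 2 16]
step 0: y = z − H·x̄ = [-6]
step 0: S = H·P̄·Hᵀ + R = [20]
step 0: K = P̄·Hᵀ·S⁻¹ = [-1/10; -4/5]
step 0: x' = x̄ + K·y = [-7/5, 9/5]
step 0: P' = (I − K·H)·P̄ = [39/5 2/5; 2/5 16/5]
step 1: x̄ = F·x = [14/5, 5]
step 1: P̄ = F·P·Fᵀ + Q = [176/5 14; 14 22]
step 1: y = z − H·x̄ = [2]
step 1: S = H·P̄·Hᵀ + R = [26]
step 1: K = P̄·Hᵀ·S⁻¹ = [-7/13; -11/13]
step 1: x' = x̄ + K·y = [112/65, 43/13]
step 1: P' = (I − K·H)·P̄ = [1798/65 28/13; 28/13 44/13]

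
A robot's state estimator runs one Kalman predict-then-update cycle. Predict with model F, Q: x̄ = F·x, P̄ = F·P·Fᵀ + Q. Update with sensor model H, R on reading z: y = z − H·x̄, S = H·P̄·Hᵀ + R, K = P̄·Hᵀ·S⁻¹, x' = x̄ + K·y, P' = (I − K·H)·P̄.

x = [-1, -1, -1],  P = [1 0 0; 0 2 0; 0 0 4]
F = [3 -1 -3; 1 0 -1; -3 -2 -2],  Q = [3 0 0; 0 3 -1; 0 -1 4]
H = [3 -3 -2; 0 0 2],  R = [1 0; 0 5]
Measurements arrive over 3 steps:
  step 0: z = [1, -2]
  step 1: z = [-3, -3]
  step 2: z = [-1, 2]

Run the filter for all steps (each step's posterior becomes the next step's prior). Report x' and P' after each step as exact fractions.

step 0: x̄ = F·x = [1, 0, 7]
step 0: P̄ = F·P·Fᵀ + Q = [50 15 19; 15 8 4; 19 4 37]
step 0: y = z − H·x̄ = [12, -16]
step 0: S = H·P̄·Hᵀ + R = [221 -58; -58 153]
step 0: K = P̄·Hᵀ·S⁻¹ = [12455/30449 12284/30449; 2453/30449 2522/30449; -145/30449 14672/30449]
step 0: x' = x̄ + K·y = [-16635/30449, -10916/30449, -23349/30449]
step 0: P' = (I − K·H)·P̄ = [221173/30449 196548/30449 30710/30449; 196548/30449 191527/30449 6305/30449; 30710/30449 6305/30449 36680/30449]
step 1: x̄ = F·x = [31058/30449, 6714/30449, 118435/30449]
step 1: P̄ = F·P·Fᵀ + Q = [909313/30449 399056/30449 -1834497/30449; 399056/30449 287780/30449 -970384/30449; -1834497/30449 -970384/30449 5802717/30449]
step 1: y = z − H·x̄ = [72491/30449, -328217/30449]
step 1: S = H·P̄·Hᵀ + R = [37201502/30449 -28395546/30449; -28395546/30449 23363113/30449]
step 1: K = P̄·Hᵀ·S⁻¹ = [568150329/2063642890 183225699/1031821445; -6461702/206364289 -24996188/206364289; -14197773/412728578 93881769/206364289]
step 1: x' = x̄ + K·y = [-492534143/2063642890, 299559540/206364289, -452392091/412728578]
step 1: P' = (I − K·H)·P̄ = [8760783353/2063642890 796064758/206364289 183225699/412728578; 796064758/206364289 839878972/206364289 -62490470/206364289; 183225699/412728578 -62490470/206364289 469408845/412728578]
step 2: x̄ = F·x = [1156341768/1031821445, 884713156/1031821445, 10332539/2063642890]
step 2: P̄ = F·P·Fᵀ + Q = [23278270001/1031821445 9620579742/1031821445 -37050000121/1031821445; 9620579742/1031821445 7733249629/1031821445 -19953440282/1031821445; -37050000121/1031821445 -19953440282/1031821445 231607032817/2063642890]
step 2: y = z − H·x̄ = [-1836374742/1031821445, 2053310351/1031821445]
step 2: S = H·P̄·Hᵀ + R = [775337846461/1031821445 -565793424668/1031821445; -565793424668/1031821445 468373172859/1031821445]
step 2: K = P̄·Hᵀ·S⁻¹ = [11602633902397/41698346158195 255826551146/1437874005455; -239540276987/8339669231639 -34480352992/287574801091; -9755059046/287574801091 130419506641/287574801091]
step 2: x' = x̄ + K·y = [40844473183576/41698346158195, 5587142739446/8339669231639, 556668709131/575149602182]
step 2: P' = (I − K·H)·P̄ = [179546881738504/41698346158195 32662877426463/8339669231639 127913275573/287574801091; 32662877426463/8339669231639 34409274580072/8339669231639 -86200882480/287574801091; 127913275573/287574801091 -86200882480/287574801091 652097533205/575149602182]

step 0: x' = [-16635/30449, -10916/30449, -23349/30449], P' = [221173/30449 196548/30449 30710/30449; 196548/30449 191527/30449 6305/30449; 30710/30449 6305/30449 36680/30449]
step 1: x' = [-492534143/2063642890, 299559540/206364289, -452392091/412728578], P' = [8760783353/2063642890 796064758/206364289 183225699/412728578; 796064758/206364289 839878972/206364289 -62490470/206364289; 183225699/412728578 -62490470/206364289 469408845/412728578]
step 2: x' = [40844473183576/41698346158195, 5587142739446/8339669231639, 556668709131/575149602182], P' = [179546881738504/41698346158195 32662877426463/8339669231639 127913275573/287574801091; 32662877426463/8339669231639 34409274580072/8339669231639 -86200882480/287574801091; 127913275573/287574801091 -86200882480/287574801091 652097533205/575149602182]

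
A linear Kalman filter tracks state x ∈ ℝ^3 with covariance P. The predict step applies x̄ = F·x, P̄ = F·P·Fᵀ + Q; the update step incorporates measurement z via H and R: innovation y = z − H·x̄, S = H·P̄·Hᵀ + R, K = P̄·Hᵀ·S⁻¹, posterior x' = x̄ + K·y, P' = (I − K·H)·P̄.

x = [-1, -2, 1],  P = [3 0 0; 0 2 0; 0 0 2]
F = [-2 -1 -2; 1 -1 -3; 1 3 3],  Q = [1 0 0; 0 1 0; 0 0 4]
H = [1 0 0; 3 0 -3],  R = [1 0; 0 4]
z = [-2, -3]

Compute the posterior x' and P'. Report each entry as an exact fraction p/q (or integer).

x̄ = F·x = [2, -2, -4]
P̄ = F·P·Fᵀ + Q = [23 8 -24; 8 24 -21; -24 -21 43]
y = z − H·x̄ = [-4, -21]
S = H·P̄·Hᵀ + R = [24 141; 141 1030]
K = P̄·Hᵀ·S⁻¹ = [3809/4839 47/1613; -4027/4839 320/1613; 1207/1613 -480/1613]
x' = x̄ + K·y = [-8519/4839, -13730/4839, -1200/1613]
P' = (I − K·H)·P̄ = [3809/4839 -4027/4839 1207/1613; -4027/4839 64832/4839 -1769/1613; 1207/1613 -1769/1613 1847/1613]

x' = [-8519/4839, -13730/4839, -1200/1613]
P' = [3809/4839 -4027/4839 1207/1613; -4027/4839 64832/4839 -1769/1613; 1207/1613 -1769/1613 1847/1613]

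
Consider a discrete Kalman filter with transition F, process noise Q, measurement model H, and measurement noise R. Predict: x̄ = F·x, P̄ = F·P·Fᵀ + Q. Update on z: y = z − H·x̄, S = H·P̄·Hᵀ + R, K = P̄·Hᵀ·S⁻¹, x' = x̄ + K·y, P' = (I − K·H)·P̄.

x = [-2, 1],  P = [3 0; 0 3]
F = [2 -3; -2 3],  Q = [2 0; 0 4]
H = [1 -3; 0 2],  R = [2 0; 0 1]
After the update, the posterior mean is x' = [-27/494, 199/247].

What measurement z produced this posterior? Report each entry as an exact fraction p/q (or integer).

z = [-2, 2]

x̄ = F·x = [-7, 7]
P̄ = F·P·Fᵀ + Q = [41 -39; -39 43]
S = H·P̄·Hᵀ + R = [664 -336; -336 173]
K = P̄·Hᵀ·S⁻¹ = [563/988 162/247; -21/247 82/247]
x' − x̄ = [3431/494, -1530/247] = K·y
y = (KᵀK)⁻¹·Kᵀ·(x' − x̄) = [26, -12]
z = y + H·x̄ = [26, -12] + [-28, 14] = [-2, 2]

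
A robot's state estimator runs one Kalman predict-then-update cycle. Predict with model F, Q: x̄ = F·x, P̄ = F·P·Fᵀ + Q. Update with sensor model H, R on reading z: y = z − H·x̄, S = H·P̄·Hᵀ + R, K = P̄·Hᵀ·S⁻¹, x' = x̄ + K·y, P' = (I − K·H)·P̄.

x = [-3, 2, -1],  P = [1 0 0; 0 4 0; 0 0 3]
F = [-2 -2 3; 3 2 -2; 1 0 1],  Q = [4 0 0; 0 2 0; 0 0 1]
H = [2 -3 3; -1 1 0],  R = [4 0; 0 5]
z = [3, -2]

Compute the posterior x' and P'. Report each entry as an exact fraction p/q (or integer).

x̄ = F·x = [-1, -3, -4]
P̄ = F·P·Fᵀ + Q = [51 -40 7; -40 39 -3; 7 -3 5]
y = z − H·x̄ = [8, 0]
S = H·P̄·Hᵀ + R = [1222 -449; -449 175]
K = P̄·Hᵀ·S⁻¹ = [1666/12249 -2095/12249; -193/4083 1348/4083; 240/1361 538/1361]
x' = x̄ + K·y = [1079/12249, -13793/4083, -3524/1361]
P' = (I − K·H)·P̄ = [29216/12249 6247/4083 165/1361; 6247/4083 4329/1361 2855/1361; 165/1361 2855/1361 3065/1361]

x' = [1079/12249, -13793/4083, -3524/1361]
P' = [29216/12249 6247/4083 165/1361; 6247/4083 4329/1361 2855/1361; 165/1361 2855/1361 3065/1361]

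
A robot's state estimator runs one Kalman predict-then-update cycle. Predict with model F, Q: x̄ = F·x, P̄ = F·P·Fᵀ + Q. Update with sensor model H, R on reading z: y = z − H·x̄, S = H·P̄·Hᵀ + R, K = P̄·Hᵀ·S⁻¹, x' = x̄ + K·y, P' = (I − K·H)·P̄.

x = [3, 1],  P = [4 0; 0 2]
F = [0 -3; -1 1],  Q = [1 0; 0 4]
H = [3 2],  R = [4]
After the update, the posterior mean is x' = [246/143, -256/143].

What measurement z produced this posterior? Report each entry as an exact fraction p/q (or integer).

x̄ = F·x = [-3, -2]
P̄ = F·P·Fᵀ + Q = [19 -6; -6 10]
S = H·P̄·Hᵀ + R = [143]
K = P̄·Hᵀ·S⁻¹ = [45/143; 2/143]
x' − x̄ = [675/143, 30/143] = K·y
y = (KᵀK)⁻¹·Kᵀ·(x' − x̄) = [15]
z = y + H·x̄ = [15] + [-13] = [2]

z = [2]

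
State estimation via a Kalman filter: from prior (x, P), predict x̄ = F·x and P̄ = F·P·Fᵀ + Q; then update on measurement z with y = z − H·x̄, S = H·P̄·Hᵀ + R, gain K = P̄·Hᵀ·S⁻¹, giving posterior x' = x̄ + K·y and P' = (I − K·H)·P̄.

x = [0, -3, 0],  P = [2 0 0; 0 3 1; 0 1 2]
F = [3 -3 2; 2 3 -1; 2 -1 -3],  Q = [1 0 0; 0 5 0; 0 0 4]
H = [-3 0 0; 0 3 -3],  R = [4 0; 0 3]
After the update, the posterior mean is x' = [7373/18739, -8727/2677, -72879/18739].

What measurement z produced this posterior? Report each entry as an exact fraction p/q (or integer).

z = [-1, 2]

x̄ = F·x = [9, -9, 3]
P̄ = F·P·Fᵀ + Q = [42 -10 16; -10 36 -3; 16 -3 39]
S = H·P̄·Hᵀ + R = [382 234; 234 732]
K = P̄·Hᵀ·S⁻¹ = [-6165/18739 -26/18739; -129/5354 897/5354; -471/18739 -3075/18739]
x' − x̄ = [-161278/18739, 15366/2677, -129096/18739] = K·y
y = (KᵀK)⁻¹·Kᵀ·(x' − x̄) = [26, 38]
z = y + H·x̄ = [26, 38] + [-27, -36] = [-1, 2]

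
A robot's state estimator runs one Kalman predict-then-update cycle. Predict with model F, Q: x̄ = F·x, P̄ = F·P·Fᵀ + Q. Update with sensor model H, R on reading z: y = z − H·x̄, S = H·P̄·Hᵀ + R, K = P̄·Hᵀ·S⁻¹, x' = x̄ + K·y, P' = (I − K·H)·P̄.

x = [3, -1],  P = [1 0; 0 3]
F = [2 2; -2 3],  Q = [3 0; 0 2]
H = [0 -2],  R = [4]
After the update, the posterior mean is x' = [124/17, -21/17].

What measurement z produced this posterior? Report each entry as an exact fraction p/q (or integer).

x̄ = F·x = [4, -9]
P̄ = F·P·Fᵀ + Q = [19 14; 14 33]
S = H·P̄·Hᵀ + R = [136]
K = P̄·Hᵀ·S⁻¹ = [-7/34; -33/68]
x' − x̄ = [56/17, 132/17] = K·y
y = (KᵀK)⁻¹·Kᵀ·(x' − x̄) = [-16]
z = y + H·x̄ = [-16] + [18] = [2]

z = [2]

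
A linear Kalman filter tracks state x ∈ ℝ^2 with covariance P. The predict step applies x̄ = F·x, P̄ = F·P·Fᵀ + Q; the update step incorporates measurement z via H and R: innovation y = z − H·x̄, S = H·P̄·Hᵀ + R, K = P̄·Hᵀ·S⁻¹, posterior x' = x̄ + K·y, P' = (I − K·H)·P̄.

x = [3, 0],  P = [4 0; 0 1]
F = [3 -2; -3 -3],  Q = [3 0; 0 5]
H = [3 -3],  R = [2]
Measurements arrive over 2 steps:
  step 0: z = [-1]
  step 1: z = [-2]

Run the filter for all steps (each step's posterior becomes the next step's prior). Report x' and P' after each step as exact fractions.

step 0: x' = [366/1379, 789/1379], P' = [11336/1379 11190/1379; 11190/1379 11350/1379]
step 1: x' = [-786075/1017116, -547797/5085580], P' = [3365149/1017116 3331239/1017116; 3331239/1017116 17616161/5085580]

step 0: x̄ = F·x = [9, -9]
step 0: P̄ = F·P·Fᵀ + Q = [43 -30; -30 50]
step 0: y = z − H·x̄ = [-55]
step 0: S = H·P̄·Hᵀ + R = [1379]
step 0: K = P̄·Hᵀ·S⁻¹ = [219/1379; -240/1379]
step 0: x' = x̄ + K·y = [366/1379, 789/1379]
step 0: P' = (I − K·H)·P̄ = [11336/1379 11190/1379; 11190/1379 11350/1379]
step 1: x̄ = F·x = [-480/1379, -495/197]
step 1: P̄ = F·P·Fᵀ + Q = [17281/1379 -9642/197; -9642/197 58927/197]
step 1: y = z − H·x̄ = [-11713/1379]
step 1: S = H·P̄·Hᵀ + R = [5085580/1379]
step 1: K = P̄·Hᵀ·S⁻¹ = [50865/1017116; -1439949/5085580]
step 1: x' = x̄ + K·y = [-786075/1017116, -547797/5085580]
step 1: P' = (I − K·H)·P̄ = [3365149/1017116 3331239/1017116; 3331239/1017116 17616161/5085580]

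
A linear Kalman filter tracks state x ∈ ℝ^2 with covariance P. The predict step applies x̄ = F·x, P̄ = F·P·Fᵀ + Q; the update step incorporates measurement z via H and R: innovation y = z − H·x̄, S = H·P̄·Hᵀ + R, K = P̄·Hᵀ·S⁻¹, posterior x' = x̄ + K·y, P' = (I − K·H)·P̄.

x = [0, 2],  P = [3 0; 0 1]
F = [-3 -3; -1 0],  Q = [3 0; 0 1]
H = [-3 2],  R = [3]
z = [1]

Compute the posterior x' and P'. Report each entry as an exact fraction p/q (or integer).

x̄ = F·x = [-6, 0]
P̄ = F·P·Fᵀ + Q = [39 9; 9 4]
y = z − H·x̄ = [-17]
S = H·P̄·Hᵀ + R = [262]
K = P̄·Hᵀ·S⁻¹ = [-99/262; -19/262]
x' = x̄ + K·y = [111/262, 323/262]
P' = (I − K·H)·P̄ = [417/262 477/262; 477/262 687/262]

x' = [111/262, 323/262]
P' = [417/262 477/262; 477/262 687/262]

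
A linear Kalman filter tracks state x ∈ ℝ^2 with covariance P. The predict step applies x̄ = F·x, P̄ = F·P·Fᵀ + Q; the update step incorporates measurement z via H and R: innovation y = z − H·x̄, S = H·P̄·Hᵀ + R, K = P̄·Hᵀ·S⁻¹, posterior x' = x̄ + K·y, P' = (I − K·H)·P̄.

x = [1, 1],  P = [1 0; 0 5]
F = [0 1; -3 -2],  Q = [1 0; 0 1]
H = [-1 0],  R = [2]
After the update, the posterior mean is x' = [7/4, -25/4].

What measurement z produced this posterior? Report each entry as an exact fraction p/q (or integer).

x̄ = F·x = [1, -5]
P̄ = F·P·Fᵀ + Q = [6 -10; -10 30]
S = H·P̄·Hᵀ + R = [8]
K = P̄·Hᵀ·S⁻¹ = [-3/4; 5/4]
x' − x̄ = [3/4, -5/4] = K·y
y = (KᵀK)⁻¹·Kᵀ·(x' − x̄) = [-1]
z = y + H·x̄ = [-1] + [-1] = [-2]

z = [-2]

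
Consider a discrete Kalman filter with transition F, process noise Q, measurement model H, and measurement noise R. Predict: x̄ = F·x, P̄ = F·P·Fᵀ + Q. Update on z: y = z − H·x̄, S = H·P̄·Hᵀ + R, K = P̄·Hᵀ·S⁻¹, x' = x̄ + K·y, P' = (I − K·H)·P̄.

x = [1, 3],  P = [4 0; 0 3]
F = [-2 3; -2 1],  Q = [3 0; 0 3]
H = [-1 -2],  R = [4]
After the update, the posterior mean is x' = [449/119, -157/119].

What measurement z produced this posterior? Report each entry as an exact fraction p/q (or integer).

z = [-1]

x̄ = F·x = [7, 1]
P̄ = F·P·Fᵀ + Q = [46 25; 25 22]
S = H·P̄·Hᵀ + R = [238]
K = P̄·Hᵀ·S⁻¹ = [-48/119; -69/238]
x' − x̄ = [-384/119, -276/119] = K·y
y = (KᵀK)⁻¹·Kᵀ·(x' − x̄) = [8]
z = y + H·x̄ = [8] + [-9] = [-1]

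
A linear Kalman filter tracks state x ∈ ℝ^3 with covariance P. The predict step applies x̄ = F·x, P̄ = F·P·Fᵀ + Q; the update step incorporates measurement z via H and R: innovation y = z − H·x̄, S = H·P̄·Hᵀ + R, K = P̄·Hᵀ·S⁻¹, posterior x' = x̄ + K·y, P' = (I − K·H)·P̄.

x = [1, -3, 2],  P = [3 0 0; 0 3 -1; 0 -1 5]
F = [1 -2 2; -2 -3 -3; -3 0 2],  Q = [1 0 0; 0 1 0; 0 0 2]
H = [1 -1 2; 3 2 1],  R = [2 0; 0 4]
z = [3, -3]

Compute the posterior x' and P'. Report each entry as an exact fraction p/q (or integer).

x̄ = F·x = [11, 1, 1]
P̄ = F·P·Fᵀ + Q = [44 -18 15; -18 67 -6; 15 -6 49]
y = z − H·x̄ = [-9, -39]
S = H·P̄·Hᵀ + R = [429 201; 201 567]
K = P̄·Hᵀ·S⁻¹ = [3317/22538 9709/67614; -23291/67614 17081/67614; 16997/67614 1251/22538]
x' = x̄ + K·y = [45924/11269, -64821/11269, -38621/11269]
P' = (I − K·H)·P̄ = [327275/22538 -970271/67614 -966097/67614; -970271/67614 335639/22538 965303/67614; -966097/67614 965303/67614 982697/67614]

x' = [45924/11269, -64821/11269, -38621/11269]
P' = [327275/22538 -970271/67614 -966097/67614; -970271/67614 335639/22538 965303/67614; -966097/67614 965303/67614 982697/67614]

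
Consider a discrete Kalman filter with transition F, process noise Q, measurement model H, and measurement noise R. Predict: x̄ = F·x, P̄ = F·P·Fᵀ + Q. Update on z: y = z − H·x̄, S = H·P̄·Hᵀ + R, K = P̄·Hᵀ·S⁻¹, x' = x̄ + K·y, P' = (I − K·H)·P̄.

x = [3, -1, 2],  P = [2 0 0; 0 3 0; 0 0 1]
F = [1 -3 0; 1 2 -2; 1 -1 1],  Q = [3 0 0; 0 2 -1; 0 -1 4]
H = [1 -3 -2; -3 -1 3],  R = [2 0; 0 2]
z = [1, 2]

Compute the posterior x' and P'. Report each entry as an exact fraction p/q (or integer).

x̄ = F·x = [6, -3, 6]
P̄ = F·P·Fᵀ + Q = [32 -16 11; -16 20 -7; 11 -7 10]
y = z − H·x̄ = [-2, -1]
S = H·P̄·Hᵀ + R = [222 -76; -76 148]
K = P̄·Hᵀ·S⁻¹ = [1253/6770 -3013/13540; -2161/6770 -1579/13540; 52/677 45/677]
x' = x̄ + K·y = [79241/13540, -30397/13540, 3913/677]
P' = (I − K·H)·P̄ = [146321/13540 -40177/13540 6546/677; -40177/13540 13889/13540 -1830/677; 6546/677 -1830/677 5966/677]

x' = [79241/13540, -30397/13540, 3913/677]
P' = [146321/13540 -40177/13540 6546/677; -40177/13540 13889/13540 -1830/677; 6546/677 -1830/677 5966/677]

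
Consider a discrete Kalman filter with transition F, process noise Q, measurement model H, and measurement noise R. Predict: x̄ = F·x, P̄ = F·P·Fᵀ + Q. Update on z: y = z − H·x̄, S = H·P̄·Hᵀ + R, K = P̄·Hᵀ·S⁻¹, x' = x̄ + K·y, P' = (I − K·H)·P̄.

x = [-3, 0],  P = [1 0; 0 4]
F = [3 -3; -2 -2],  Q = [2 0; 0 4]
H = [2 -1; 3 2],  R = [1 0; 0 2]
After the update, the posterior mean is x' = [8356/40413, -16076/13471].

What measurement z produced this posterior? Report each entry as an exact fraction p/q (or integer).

z = [2, -2]

x̄ = F·x = [-9, 6]
P̄ = F·P·Fᵀ + Q = [47 18; 18 24]
S = H·P̄·Hᵀ + R = [141 252; 252 737]
K = P̄·Hᵀ·S⁻¹ = [11408/40413 1935/13471; -5620/13471 3786/13471]
x' − x̄ = [372073/40413, -96902/13471] = K·y
y = (KᵀK)⁻¹·Kᵀ·(x' − x̄) = [26, 13]
z = y + H·x̄ = [26, 13] + [-24, -15] = [2, -2]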